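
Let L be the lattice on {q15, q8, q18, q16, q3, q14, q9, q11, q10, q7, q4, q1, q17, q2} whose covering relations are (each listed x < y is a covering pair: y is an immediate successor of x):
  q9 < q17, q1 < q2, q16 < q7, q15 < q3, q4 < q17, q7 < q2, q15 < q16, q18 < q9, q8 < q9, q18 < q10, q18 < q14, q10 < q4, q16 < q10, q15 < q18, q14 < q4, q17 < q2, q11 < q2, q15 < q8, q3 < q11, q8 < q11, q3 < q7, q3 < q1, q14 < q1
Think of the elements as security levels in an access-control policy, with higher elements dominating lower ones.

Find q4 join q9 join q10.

Common upper bounds of {q4, q9, q10}: q17, q2.
The least among these is q17.

q17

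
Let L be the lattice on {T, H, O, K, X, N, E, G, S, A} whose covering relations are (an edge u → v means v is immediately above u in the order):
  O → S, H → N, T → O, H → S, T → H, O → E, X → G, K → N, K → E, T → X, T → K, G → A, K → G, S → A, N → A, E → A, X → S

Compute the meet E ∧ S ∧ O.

O

Common lower bounds of {E, S, O}: O, T.
The greatest among these is O.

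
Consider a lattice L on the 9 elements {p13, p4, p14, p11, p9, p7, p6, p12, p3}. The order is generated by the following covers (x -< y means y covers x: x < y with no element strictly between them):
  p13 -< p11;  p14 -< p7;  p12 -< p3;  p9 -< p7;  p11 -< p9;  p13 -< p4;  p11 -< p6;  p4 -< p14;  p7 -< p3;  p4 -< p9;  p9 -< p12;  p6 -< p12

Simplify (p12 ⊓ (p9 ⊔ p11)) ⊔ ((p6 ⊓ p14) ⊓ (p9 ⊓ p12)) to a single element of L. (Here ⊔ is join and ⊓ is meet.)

p9 ∨ p11 = p9
p12 ∧ p9 = p9
p6 ∧ p14 = p13
p9 ∧ p12 = p9
p13 ∧ p9 = p13
p9 ∨ p13 = p9

p9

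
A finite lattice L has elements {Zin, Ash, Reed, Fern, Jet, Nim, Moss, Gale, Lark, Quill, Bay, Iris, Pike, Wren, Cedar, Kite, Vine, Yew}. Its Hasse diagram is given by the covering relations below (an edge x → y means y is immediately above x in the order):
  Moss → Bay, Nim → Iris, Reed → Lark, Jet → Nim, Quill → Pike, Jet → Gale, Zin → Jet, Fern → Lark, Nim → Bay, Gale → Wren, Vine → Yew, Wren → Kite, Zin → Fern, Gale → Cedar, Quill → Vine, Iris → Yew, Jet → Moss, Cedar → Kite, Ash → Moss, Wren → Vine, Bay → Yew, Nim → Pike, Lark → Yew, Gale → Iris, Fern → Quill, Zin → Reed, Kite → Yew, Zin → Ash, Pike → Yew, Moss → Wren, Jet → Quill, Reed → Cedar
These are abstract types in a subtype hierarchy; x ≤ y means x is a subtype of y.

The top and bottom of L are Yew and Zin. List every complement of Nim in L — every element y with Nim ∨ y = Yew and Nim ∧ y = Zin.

Lark, Reed

Need y with Nim ∨ y = Yew and Nim ∧ y = Zin.
Checking each element gives: Lark, Reed.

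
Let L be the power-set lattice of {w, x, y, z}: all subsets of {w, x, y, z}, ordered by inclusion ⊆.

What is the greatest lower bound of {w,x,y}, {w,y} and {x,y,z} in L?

{y}

Under ⊆, meet is intersection: {w,x,y} ∩ {w,y} ∩ {x,y,z} = {y}.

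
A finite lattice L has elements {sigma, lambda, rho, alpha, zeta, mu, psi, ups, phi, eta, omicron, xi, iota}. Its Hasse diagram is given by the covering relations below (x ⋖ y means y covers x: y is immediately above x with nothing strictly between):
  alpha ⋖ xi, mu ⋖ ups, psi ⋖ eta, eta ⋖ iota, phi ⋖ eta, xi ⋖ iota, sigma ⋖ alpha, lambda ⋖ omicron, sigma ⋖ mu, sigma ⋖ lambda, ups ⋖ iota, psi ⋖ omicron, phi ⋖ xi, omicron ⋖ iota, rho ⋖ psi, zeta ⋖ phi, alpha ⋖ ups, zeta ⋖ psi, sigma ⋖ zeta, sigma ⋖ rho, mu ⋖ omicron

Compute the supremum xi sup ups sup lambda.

iota

Common upper bounds of {xi, ups, lambda}: iota.
The least among these is iota.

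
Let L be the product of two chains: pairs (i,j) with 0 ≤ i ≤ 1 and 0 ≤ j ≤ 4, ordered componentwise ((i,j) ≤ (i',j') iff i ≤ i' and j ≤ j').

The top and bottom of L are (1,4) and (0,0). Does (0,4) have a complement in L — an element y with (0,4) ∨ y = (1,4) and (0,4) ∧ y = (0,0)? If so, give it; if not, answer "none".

Need y with (0,4) ∨ y = (1,4) and (0,4) ∧ y = (0,0).
Checking each element gives: (1,0).

(1,0)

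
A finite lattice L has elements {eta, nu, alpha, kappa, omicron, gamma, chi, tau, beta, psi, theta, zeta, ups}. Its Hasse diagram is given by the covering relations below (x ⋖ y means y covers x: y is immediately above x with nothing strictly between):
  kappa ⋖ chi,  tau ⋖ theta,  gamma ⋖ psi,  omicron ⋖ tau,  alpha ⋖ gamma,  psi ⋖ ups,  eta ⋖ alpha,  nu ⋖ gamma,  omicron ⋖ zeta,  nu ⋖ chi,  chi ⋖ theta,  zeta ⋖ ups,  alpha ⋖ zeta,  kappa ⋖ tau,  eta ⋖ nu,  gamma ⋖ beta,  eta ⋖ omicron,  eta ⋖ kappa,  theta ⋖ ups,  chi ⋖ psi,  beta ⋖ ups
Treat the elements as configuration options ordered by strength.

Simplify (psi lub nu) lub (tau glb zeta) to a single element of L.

ups

psi ∨ nu = psi
tau ∧ zeta = omicron
psi ∨ omicron = ups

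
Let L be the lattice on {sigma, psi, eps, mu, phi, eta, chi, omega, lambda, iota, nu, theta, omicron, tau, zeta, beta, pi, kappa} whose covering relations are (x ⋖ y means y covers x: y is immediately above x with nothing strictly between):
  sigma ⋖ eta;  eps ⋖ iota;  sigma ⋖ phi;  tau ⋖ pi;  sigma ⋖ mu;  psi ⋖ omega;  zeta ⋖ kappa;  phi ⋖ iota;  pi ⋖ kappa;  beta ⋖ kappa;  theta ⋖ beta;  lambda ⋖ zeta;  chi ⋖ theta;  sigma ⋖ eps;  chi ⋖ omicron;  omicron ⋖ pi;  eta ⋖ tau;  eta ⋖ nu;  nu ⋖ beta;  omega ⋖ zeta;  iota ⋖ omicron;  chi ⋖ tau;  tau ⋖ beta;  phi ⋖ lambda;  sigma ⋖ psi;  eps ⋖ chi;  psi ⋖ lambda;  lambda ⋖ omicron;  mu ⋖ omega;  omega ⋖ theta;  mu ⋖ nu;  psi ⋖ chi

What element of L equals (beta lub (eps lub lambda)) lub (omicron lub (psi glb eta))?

eps ∨ lambda = omicron
beta ∨ omicron = kappa
psi ∧ eta = sigma
omicron ∨ sigma = omicron
kappa ∨ omicron = kappa

kappa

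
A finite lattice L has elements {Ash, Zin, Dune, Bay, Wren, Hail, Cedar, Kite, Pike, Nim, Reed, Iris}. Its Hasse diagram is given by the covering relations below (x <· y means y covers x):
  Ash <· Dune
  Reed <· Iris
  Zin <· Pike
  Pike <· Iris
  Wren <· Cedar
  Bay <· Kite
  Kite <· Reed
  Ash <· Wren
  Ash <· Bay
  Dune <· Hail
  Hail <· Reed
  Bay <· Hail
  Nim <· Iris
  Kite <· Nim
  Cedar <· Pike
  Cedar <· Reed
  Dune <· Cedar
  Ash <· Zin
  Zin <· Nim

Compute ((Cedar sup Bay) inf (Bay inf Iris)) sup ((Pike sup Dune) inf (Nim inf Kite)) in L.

Cedar ∨ Bay = Reed
Bay ∧ Iris = Bay
Reed ∧ Bay = Bay
Pike ∨ Dune = Pike
Nim ∧ Kite = Kite
Pike ∧ Kite = Ash
Bay ∨ Ash = Bay

Bay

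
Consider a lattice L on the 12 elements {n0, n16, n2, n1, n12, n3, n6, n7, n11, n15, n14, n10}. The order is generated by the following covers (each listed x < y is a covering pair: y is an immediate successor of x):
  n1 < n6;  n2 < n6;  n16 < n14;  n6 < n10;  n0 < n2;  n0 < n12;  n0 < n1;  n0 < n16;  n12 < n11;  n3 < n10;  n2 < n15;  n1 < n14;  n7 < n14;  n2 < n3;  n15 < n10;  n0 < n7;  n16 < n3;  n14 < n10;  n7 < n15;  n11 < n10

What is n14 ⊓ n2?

n0

Common lower bounds of {n14, n2}: n0.
The greatest among these is n0.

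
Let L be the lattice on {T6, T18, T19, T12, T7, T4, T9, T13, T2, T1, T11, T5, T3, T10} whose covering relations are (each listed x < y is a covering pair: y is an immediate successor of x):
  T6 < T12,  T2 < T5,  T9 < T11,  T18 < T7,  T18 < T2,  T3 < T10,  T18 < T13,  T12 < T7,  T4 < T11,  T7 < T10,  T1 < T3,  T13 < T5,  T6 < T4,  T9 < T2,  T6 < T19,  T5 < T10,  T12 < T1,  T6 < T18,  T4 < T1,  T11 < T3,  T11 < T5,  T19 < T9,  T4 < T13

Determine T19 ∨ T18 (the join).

T2

Common upper bounds of {T19, T18}: T10, T2, T5.
The least among these is T2.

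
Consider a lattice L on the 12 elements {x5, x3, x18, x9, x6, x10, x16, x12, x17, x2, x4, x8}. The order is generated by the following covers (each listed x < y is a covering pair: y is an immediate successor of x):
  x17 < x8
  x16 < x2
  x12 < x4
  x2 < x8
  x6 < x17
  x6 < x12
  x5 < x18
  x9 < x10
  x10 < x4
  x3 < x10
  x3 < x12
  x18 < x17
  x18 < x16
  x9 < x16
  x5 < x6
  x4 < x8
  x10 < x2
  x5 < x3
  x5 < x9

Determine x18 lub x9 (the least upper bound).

x16

Common upper bounds of {x18, x9}: x16, x2, x8.
The least among these is x16.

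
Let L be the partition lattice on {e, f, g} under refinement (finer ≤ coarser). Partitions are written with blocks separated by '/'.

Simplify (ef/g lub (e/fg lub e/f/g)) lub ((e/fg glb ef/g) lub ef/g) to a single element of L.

efg

e/fg ∨ e/f/g = e/fg
ef/g ∨ e/fg = efg
e/fg ∧ ef/g = e/f/g
e/f/g ∨ ef/g = ef/g
efg ∨ ef/g = efg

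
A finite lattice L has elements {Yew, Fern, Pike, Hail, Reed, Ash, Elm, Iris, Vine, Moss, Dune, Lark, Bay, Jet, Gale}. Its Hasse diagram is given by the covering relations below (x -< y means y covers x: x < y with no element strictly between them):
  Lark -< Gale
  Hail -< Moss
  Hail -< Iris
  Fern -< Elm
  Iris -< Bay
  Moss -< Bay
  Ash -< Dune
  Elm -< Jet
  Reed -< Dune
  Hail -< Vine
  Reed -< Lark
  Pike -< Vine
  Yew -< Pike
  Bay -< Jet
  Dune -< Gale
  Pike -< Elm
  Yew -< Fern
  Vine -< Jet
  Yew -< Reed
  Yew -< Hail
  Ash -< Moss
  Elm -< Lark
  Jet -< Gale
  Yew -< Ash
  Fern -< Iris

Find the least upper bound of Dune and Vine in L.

Common upper bounds of {Dune, Vine}: Gale.
The least among these is Gale.

Gale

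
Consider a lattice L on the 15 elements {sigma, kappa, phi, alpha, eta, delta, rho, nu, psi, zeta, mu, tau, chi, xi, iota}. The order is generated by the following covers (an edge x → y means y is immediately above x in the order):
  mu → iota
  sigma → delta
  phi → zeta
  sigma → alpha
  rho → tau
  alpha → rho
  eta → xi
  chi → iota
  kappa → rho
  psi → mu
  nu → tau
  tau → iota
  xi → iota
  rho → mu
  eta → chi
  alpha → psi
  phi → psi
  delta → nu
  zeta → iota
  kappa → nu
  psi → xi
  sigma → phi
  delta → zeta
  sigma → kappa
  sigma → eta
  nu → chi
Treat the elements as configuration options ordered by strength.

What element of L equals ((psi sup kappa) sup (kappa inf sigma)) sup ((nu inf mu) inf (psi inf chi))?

psi ∨ kappa = mu
kappa ∧ sigma = sigma
mu ∨ sigma = mu
nu ∧ mu = kappa
psi ∧ chi = sigma
kappa ∧ sigma = sigma
mu ∨ sigma = mu

mu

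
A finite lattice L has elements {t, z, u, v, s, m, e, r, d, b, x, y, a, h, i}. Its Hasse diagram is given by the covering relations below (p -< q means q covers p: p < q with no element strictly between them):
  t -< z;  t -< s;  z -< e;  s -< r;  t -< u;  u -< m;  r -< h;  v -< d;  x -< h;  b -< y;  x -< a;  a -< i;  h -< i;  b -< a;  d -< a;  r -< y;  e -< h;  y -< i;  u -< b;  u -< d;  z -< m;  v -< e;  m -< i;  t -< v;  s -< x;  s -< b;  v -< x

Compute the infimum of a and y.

Common lower bounds of {a, y}: b, s, t, u.
The greatest among these is b.

b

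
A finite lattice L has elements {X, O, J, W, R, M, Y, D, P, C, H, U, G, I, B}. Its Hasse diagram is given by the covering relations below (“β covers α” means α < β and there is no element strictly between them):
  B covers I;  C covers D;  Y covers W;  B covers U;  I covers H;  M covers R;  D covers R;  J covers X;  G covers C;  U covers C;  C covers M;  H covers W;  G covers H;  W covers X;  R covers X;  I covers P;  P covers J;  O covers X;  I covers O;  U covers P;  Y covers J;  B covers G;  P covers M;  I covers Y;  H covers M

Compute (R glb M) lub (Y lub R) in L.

R ∧ M = R
Y ∨ R = I
R ∨ I = I

I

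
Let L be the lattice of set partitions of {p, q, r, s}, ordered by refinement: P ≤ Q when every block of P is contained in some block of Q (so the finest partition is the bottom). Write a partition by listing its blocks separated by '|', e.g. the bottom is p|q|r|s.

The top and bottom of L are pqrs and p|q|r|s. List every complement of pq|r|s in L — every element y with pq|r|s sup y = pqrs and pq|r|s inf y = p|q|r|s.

Need y with pq|r|s ∨ y = pqrs and pq|r|s ∧ y = p|q|r|s.
Checking each element gives: prs|q, pr|qs, ps|qr, p|qrs.

prs|q, pr|qs, ps|qr, p|qrs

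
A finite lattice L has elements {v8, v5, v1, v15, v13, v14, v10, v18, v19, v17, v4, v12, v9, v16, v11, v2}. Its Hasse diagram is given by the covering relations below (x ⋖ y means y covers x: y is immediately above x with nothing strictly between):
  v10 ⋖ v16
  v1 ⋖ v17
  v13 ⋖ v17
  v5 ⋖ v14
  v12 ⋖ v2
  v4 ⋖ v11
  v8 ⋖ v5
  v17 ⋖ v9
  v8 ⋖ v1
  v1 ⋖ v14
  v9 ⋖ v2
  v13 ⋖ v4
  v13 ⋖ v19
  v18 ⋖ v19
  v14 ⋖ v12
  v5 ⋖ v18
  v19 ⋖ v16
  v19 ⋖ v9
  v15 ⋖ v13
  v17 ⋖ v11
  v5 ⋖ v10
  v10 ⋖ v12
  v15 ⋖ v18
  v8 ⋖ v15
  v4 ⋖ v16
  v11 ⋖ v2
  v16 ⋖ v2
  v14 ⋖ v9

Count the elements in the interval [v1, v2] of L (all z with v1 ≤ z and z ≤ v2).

The interval [v1, v2] = {v1, v11, v12, v14, v17, v2, v9}, which has 7 elements.

7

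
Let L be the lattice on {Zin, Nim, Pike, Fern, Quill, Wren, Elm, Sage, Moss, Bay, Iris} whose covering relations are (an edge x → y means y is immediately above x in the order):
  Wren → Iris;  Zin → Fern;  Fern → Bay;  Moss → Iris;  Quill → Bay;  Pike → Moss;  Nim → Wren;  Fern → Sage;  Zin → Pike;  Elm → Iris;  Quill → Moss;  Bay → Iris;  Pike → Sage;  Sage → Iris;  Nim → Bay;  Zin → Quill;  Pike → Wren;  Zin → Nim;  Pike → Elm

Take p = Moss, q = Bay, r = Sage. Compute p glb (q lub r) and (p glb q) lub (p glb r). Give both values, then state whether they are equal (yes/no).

q lub r = Iris, so p glb (q lub r) = Moss glb Iris = Moss.
p glb q = Quill and p glb r = Pike, so (p glb q) lub (p glb r) = Quill lub Pike = Moss.
Equal: yes.

Moss; Moss; yes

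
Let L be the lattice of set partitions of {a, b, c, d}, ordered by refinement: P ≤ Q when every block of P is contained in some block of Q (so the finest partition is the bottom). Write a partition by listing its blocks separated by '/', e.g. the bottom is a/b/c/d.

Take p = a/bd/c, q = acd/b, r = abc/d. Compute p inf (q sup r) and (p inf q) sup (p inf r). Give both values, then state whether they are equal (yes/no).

a/bd/c; a/b/c/d; no

q sup r = abcd, so p inf (q sup r) = a/bd/c inf abcd = a/bd/c.
p inf q = a/b/c/d and p inf r = a/b/c/d, so (p inf q) sup (p inf r) = a/b/c/d sup a/b/c/d = a/b/c/d.
Equal: no.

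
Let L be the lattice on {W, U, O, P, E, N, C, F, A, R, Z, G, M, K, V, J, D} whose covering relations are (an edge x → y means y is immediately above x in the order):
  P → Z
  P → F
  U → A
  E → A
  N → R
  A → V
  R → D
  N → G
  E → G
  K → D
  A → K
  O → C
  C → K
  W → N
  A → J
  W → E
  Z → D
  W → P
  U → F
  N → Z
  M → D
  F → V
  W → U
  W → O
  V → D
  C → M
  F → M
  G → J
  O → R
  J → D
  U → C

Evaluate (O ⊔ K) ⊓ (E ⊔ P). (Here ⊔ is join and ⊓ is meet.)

O ∨ K = K
E ∨ P = V
K ∧ V = A

A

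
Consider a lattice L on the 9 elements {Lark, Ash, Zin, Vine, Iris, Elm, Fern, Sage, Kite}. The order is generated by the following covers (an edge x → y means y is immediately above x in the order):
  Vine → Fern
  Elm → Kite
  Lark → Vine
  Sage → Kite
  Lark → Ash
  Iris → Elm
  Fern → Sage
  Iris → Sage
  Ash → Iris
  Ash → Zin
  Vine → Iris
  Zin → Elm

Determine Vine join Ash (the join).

Iris

Common upper bounds of {Vine, Ash}: Elm, Iris, Kite, Sage.
The least among these is Iris.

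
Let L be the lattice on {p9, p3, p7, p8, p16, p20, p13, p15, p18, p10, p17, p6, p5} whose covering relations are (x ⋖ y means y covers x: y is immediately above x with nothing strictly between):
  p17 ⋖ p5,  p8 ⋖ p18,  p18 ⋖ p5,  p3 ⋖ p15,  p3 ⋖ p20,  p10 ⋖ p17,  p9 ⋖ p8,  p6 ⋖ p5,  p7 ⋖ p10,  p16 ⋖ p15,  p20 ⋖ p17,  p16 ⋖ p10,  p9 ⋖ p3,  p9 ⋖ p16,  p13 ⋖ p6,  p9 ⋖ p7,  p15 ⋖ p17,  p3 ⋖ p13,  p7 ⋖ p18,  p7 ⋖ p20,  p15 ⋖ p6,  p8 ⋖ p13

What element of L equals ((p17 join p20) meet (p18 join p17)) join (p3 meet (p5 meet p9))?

p17 ∨ p20 = p17
p18 ∨ p17 = p5
p17 ∧ p5 = p17
p5 ∧ p9 = p9
p3 ∧ p9 = p9
p17 ∨ p9 = p17

p17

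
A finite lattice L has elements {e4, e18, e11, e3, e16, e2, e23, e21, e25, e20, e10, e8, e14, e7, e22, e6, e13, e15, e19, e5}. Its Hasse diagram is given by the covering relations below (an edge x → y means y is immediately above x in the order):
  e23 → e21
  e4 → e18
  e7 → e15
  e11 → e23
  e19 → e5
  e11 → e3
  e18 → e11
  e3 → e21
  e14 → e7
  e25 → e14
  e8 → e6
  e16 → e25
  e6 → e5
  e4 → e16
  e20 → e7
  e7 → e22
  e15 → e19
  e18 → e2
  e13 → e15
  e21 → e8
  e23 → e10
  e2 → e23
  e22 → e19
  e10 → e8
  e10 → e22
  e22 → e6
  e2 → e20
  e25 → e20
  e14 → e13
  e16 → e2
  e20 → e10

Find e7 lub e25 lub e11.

Common upper bounds of {e7, e25, e11}: e19, e22, e5, e6.
The least among these is e22.

e22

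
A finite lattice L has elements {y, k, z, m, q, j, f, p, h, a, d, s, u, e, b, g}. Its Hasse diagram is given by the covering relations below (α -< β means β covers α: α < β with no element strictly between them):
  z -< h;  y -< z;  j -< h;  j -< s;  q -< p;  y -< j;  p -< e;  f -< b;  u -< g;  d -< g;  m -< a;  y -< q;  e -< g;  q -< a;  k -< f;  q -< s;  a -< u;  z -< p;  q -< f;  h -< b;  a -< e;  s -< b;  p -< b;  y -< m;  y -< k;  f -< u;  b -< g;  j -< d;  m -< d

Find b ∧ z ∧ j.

y

Common lower bounds of {b, z, j}: y.
The greatest among these is y.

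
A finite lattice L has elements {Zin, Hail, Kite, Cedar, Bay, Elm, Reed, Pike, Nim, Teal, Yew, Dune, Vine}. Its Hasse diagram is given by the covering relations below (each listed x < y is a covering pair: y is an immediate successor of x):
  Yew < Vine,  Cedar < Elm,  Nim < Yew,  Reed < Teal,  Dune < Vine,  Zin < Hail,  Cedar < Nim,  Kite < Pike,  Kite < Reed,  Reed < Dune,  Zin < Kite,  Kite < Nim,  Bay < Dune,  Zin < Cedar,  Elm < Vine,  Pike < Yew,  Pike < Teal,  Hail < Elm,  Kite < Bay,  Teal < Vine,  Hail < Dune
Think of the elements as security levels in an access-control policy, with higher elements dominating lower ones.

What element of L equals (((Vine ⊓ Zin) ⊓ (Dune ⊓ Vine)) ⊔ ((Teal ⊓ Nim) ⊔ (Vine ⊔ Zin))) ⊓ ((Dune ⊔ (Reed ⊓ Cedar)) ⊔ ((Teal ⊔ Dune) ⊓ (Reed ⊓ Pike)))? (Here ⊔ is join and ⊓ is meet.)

Dune

Vine ∧ Zin = Zin
Dune ∧ Vine = Dune
Zin ∧ Dune = Zin
Teal ∧ Nim = Kite
Vine ∨ Zin = Vine
Kite ∨ Vine = Vine
Zin ∨ Vine = Vine
Reed ∧ Cedar = Zin
Dune ∨ Zin = Dune
Teal ∨ Dune = Vine
Reed ∧ Pike = Kite
Vine ∧ Kite = Kite
Dune ∨ Kite = Dune
Vine ∧ Dune = Dune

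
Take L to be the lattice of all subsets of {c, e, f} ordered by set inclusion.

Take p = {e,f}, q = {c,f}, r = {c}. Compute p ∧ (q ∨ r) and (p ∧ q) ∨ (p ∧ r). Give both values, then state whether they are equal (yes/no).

{f}; {f}; yes

q ∨ r = {c,f}, so p ∧ (q ∨ r) = {e,f} ∧ {c,f} = {f}.
p ∧ q = {f} and p ∧ r = {}, so (p ∧ q) ∨ (p ∧ r) = {f} ∨ {} = {f}.
Equal: yes.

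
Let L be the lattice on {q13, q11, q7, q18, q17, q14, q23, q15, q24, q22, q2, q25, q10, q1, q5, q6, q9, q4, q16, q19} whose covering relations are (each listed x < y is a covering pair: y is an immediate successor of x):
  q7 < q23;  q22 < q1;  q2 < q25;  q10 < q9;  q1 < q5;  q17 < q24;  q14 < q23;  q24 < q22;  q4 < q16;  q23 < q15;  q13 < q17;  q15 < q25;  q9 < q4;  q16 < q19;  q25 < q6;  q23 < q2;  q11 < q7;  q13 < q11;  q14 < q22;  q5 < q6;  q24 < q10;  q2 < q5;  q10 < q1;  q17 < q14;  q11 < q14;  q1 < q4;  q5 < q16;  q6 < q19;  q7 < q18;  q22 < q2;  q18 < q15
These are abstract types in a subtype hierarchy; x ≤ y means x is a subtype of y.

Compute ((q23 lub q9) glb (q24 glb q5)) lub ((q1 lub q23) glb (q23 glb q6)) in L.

q23 ∨ q9 = q16
q24 ∧ q5 = q24
q16 ∧ q24 = q24
q1 ∨ q23 = q5
q23 ∧ q6 = q23
q5 ∧ q23 = q23
q24 ∨ q23 = q2

q2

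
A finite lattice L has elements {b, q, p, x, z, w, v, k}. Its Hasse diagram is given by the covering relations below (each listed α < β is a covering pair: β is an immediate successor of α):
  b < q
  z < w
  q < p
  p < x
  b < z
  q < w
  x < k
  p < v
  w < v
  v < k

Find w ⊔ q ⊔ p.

v

Common upper bounds of {w, q, p}: k, v.
The least among these is v.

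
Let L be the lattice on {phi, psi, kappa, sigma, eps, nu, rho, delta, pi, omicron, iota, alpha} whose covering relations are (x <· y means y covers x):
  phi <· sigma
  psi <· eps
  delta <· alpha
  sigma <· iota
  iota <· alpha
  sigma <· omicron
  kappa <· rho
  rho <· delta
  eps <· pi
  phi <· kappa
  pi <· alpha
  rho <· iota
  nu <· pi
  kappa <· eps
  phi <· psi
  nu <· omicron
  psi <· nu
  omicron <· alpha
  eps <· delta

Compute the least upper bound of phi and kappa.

kappa

Common upper bounds of {phi, kappa}: alpha, delta, eps, iota, kappa, pi, rho.
The least among these is kappa.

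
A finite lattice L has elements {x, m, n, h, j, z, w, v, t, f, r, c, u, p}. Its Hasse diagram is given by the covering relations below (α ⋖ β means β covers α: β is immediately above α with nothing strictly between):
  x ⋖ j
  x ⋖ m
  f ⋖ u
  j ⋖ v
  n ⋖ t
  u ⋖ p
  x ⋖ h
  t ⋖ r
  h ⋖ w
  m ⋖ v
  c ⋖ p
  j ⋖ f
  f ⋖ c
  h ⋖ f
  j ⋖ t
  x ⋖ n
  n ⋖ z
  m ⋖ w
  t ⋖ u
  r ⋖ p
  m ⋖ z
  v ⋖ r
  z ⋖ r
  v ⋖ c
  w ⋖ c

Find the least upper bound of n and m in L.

z

Common upper bounds of {n, m}: p, r, z.
The least among these is z.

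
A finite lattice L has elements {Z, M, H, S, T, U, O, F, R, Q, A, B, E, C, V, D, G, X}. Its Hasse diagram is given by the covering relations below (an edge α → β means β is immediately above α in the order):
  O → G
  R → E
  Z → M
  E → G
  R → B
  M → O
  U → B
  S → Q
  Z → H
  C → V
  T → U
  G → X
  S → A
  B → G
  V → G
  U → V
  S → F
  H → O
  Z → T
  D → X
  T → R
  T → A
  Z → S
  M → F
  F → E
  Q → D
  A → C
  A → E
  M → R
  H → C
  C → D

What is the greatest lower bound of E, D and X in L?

A

Common lower bounds of {E, D, X}: A, S, T, Z.
The greatest among these is A.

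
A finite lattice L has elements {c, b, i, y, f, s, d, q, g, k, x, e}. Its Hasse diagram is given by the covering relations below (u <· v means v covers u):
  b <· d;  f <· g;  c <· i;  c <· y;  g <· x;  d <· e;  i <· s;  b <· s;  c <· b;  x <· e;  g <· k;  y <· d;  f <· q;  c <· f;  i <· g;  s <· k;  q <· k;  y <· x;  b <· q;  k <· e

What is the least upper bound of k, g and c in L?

Common upper bounds of {k, g, c}: e, k.
The least among these is k.

k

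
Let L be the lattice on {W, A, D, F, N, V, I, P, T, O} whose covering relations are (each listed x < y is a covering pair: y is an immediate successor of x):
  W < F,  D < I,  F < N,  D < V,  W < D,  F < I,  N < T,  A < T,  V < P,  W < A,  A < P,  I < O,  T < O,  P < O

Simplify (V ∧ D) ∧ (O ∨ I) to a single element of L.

V ∧ D = D
O ∨ I = O
D ∧ O = D

D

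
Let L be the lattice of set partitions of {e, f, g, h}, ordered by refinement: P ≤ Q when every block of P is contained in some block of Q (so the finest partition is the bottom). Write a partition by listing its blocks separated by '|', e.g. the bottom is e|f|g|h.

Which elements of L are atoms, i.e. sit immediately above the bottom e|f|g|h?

The atoms are exactly the elements that cover e|f|g|h: ef|g|h, eg|f|h, eh|f|g, e|fg|h, e|fh|g, e|f|gh.

ef|g|h, eg|f|h, eh|f|g, e|fg|h, e|fh|g, e|f|gh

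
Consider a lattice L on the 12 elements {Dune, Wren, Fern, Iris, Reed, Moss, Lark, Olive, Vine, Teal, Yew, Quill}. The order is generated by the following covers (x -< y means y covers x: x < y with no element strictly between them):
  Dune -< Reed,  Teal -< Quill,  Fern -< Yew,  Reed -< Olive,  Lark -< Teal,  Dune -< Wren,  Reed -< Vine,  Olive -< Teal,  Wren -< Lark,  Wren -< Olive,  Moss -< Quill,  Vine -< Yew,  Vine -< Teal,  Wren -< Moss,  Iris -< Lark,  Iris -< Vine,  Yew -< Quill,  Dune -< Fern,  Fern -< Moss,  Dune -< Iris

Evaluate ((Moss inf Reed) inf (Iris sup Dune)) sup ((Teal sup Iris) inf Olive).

Olive

Moss ∧ Reed = Dune
Iris ∨ Dune = Iris
Dune ∧ Iris = Dune
Teal ∨ Iris = Teal
Teal ∧ Olive = Olive
Dune ∨ Olive = Olive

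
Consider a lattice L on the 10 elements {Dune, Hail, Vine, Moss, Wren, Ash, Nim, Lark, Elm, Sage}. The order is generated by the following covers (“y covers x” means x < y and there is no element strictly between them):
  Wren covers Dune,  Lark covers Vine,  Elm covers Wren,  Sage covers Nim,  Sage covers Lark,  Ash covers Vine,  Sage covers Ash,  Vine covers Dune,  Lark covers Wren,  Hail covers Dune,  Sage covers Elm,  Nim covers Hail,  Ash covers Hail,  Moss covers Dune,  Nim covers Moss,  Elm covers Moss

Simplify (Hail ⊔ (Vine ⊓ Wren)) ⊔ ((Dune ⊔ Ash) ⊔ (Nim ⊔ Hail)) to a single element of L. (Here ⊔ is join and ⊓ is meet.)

Vine ∧ Wren = Dune
Hail ∨ Dune = Hail
Dune ∨ Ash = Ash
Nim ∨ Hail = Nim
Ash ∨ Nim = Sage
Hail ∨ Sage = Sage

Sage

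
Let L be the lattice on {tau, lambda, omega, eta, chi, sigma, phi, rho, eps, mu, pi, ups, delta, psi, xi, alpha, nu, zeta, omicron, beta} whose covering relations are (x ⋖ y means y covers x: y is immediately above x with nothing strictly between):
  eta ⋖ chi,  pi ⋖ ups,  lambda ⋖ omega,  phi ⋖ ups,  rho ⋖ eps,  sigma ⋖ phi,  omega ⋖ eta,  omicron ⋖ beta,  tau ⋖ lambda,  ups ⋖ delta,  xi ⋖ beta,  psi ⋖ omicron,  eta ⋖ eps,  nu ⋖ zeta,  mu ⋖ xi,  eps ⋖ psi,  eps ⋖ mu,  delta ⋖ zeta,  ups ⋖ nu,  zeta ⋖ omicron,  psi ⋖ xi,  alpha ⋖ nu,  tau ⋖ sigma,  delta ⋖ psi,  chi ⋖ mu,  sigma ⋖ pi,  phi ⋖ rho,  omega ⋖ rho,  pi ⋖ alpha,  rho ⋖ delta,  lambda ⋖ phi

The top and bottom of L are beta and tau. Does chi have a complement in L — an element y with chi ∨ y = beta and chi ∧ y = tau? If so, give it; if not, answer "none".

alpha

Need y with chi ∨ y = beta and chi ∧ y = tau.
Checking each element gives: alpha.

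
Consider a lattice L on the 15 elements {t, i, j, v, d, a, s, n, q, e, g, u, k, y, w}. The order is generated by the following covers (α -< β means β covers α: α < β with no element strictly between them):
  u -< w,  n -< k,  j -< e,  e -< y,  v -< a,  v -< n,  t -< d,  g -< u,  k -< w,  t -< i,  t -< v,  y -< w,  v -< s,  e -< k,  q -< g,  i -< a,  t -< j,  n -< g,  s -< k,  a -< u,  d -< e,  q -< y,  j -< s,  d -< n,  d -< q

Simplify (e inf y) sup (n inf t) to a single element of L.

e

e ∧ y = e
n ∧ t = t
e ∨ t = e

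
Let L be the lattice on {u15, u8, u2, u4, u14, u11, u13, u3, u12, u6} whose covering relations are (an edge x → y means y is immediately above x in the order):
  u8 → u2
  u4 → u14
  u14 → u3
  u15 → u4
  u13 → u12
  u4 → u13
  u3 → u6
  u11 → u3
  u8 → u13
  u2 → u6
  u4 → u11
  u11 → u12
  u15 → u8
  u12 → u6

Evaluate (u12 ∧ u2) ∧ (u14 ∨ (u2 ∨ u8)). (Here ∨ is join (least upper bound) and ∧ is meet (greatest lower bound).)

u8

u12 ∧ u2 = u8
u2 ∨ u8 = u2
u14 ∨ u2 = u6
u8 ∧ u6 = u8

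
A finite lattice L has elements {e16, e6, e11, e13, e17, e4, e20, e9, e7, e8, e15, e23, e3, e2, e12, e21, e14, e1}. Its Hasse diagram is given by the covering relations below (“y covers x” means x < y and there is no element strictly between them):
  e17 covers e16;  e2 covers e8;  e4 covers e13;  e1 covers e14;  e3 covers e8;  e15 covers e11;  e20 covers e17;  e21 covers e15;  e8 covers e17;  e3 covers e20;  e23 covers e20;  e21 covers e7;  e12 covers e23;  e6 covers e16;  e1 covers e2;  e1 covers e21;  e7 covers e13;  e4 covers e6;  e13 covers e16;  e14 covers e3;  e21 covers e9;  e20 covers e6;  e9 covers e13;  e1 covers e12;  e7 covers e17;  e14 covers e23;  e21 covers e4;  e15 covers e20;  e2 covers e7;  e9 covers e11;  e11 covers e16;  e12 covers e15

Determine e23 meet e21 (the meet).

e20

Common lower bounds of {e23, e21}: e16, e17, e20, e6.
The greatest among these is e20.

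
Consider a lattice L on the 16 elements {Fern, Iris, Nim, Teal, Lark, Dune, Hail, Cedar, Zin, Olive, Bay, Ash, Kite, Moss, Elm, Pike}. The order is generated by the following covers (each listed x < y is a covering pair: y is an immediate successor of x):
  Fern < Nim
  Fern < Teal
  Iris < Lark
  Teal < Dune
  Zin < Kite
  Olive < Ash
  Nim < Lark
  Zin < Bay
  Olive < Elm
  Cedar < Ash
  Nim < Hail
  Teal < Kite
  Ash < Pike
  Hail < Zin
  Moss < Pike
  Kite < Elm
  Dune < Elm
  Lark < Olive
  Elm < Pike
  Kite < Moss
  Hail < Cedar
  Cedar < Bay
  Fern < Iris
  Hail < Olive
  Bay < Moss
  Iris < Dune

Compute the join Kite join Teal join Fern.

Common upper bounds of {Kite, Teal, Fern}: Elm, Kite, Moss, Pike.
The least among these is Kite.

Kite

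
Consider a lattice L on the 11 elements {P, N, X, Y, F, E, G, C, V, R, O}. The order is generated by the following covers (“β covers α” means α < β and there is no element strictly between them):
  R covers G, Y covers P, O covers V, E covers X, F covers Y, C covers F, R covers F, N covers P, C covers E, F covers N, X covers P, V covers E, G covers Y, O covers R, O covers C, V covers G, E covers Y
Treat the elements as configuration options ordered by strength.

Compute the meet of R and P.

Common lower bounds of {R, P}: P.
The greatest among these is P.

P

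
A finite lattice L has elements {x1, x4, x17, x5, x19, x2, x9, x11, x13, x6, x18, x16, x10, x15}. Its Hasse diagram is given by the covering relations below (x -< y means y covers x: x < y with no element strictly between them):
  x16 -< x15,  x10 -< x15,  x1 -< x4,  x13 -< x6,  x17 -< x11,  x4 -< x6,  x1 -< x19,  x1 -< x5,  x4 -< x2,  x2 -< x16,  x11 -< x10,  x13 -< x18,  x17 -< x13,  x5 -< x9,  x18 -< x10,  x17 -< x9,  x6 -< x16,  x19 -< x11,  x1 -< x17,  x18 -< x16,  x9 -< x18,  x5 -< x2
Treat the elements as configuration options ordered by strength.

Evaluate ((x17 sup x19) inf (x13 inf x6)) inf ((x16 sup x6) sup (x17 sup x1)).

x17

x17 ∨ x19 = x11
x13 ∧ x6 = x13
x11 ∧ x13 = x17
x16 ∨ x6 = x16
x17 ∨ x1 = x17
x16 ∨ x17 = x16
x17 ∧ x16 = x17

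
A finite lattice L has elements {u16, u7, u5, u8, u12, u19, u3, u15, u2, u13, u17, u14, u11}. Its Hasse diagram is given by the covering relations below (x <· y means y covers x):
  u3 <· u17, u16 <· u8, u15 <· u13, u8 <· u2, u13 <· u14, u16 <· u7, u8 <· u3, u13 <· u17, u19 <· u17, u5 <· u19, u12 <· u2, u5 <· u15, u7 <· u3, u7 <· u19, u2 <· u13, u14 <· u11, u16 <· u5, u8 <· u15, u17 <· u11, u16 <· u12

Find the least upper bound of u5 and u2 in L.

Common upper bounds of {u5, u2}: u11, u13, u14, u17.
The least among these is u13.

u13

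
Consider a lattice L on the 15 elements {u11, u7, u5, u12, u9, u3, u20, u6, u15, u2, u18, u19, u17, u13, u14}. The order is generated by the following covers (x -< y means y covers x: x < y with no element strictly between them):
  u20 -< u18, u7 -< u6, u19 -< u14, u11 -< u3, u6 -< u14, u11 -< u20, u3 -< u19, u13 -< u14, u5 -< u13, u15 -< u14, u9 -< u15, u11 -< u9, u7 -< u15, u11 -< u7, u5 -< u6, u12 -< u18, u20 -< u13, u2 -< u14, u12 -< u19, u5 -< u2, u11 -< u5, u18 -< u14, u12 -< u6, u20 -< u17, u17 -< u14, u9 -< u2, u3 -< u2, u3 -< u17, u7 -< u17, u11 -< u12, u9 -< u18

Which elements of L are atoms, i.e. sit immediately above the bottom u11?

u12, u20, u3, u5, u7, u9

The atoms are exactly the elements that cover u11: u12, u20, u3, u5, u7, u9.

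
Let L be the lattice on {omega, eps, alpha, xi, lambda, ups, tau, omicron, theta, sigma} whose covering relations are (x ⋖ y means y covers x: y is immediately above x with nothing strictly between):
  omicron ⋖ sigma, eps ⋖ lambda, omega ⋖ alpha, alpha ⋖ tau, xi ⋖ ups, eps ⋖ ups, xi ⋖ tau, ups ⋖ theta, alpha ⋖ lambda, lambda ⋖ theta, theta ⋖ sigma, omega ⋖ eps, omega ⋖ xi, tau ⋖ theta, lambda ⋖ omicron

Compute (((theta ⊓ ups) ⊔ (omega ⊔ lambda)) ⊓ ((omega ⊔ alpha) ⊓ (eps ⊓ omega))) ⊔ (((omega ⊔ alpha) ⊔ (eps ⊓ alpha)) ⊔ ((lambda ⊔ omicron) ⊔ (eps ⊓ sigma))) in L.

theta ∧ ups = ups
omega ∨ lambda = lambda
ups ∨ lambda = theta
omega ∨ alpha = alpha
eps ∧ omega = omega
alpha ∧ omega = omega
theta ∧ omega = omega
omega ∨ alpha = alpha
eps ∧ alpha = omega
alpha ∨ omega = alpha
lambda ∨ omicron = omicron
eps ∧ sigma = eps
omicron ∨ eps = omicron
alpha ∨ omicron = omicron
omega ∨ omicron = omicron

omicron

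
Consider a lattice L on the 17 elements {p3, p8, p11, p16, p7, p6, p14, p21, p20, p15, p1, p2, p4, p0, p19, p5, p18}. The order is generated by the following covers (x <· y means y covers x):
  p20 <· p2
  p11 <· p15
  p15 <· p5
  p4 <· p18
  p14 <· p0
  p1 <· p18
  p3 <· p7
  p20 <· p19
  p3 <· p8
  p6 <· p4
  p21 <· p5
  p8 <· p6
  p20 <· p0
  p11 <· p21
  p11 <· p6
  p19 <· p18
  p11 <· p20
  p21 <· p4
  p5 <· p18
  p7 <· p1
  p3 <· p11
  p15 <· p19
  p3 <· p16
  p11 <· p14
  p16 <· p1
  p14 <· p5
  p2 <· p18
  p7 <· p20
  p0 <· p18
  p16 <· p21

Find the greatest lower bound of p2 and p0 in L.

p20

Common lower bounds of {p2, p0}: p11, p20, p3, p7.
The greatest among these is p20.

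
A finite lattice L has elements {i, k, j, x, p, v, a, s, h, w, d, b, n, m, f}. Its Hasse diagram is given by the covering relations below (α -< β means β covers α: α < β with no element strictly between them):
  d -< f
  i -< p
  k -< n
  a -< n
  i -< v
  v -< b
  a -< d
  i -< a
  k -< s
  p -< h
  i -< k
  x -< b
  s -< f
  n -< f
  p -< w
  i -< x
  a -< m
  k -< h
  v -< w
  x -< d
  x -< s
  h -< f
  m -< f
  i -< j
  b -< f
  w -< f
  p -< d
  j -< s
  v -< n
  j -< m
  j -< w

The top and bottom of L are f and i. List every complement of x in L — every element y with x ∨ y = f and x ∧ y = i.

h, m, n, w

Need y with x ∨ y = f and x ∧ y = i.
Checking each element gives: h, m, n, w.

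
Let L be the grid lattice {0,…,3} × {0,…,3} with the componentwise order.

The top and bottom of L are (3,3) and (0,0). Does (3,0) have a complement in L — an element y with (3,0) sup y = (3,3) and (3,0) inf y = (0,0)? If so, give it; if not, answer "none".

Need y with (3,0) ∨ y = (3,3) and (3,0) ∧ y = (0,0).
Checking each element gives: (0,3).

(0,3)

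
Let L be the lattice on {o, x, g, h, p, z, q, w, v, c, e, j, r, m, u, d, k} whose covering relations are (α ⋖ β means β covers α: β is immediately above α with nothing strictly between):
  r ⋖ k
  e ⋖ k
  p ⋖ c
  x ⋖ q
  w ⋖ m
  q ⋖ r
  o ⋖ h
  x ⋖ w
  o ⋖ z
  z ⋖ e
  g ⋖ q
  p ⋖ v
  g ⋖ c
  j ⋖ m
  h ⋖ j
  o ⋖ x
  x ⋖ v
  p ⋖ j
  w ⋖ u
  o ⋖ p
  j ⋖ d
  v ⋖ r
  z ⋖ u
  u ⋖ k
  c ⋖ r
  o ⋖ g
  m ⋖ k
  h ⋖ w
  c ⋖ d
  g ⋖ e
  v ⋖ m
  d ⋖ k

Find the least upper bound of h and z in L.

Common upper bounds of {h, z}: k, u.
The least among these is u.

u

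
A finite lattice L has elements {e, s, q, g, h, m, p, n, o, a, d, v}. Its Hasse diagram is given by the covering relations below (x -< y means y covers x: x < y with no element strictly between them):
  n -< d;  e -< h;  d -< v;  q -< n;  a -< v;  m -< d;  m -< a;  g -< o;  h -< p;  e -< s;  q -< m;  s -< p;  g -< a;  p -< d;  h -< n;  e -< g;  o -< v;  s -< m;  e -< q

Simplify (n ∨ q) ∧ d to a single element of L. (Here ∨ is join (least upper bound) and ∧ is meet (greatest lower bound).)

n

n ∨ q = n
n ∧ d = n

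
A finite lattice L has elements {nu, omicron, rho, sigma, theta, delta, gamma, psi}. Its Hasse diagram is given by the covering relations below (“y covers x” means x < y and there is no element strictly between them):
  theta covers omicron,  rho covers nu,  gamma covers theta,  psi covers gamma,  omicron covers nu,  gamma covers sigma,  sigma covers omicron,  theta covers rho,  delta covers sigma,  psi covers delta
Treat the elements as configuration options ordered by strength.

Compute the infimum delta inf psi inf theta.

Common lower bounds of {delta, psi, theta}: nu, omicron.
The greatest among these is omicron.

omicron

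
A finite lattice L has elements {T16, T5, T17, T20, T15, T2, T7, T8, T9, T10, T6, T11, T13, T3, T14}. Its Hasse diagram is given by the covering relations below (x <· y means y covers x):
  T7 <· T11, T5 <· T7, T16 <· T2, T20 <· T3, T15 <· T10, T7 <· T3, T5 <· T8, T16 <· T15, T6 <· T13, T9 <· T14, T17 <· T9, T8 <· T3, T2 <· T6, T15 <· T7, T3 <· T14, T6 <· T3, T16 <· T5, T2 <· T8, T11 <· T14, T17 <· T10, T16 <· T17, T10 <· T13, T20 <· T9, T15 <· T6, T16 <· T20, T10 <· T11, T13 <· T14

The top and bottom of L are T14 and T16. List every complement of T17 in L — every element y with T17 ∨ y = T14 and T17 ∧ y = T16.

Need y with T17 ∨ y = T14 and T17 ∧ y = T16.
Checking each element gives: T3, T8.

T3, T8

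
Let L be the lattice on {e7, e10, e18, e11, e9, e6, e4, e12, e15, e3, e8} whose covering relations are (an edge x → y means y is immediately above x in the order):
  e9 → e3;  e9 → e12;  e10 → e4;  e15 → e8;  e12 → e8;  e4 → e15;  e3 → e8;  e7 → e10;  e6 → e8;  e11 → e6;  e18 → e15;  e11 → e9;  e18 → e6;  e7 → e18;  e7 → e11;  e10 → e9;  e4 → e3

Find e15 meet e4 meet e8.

Common lower bounds of {e15, e4, e8}: e10, e4, e7.
The greatest among these is e4.

e4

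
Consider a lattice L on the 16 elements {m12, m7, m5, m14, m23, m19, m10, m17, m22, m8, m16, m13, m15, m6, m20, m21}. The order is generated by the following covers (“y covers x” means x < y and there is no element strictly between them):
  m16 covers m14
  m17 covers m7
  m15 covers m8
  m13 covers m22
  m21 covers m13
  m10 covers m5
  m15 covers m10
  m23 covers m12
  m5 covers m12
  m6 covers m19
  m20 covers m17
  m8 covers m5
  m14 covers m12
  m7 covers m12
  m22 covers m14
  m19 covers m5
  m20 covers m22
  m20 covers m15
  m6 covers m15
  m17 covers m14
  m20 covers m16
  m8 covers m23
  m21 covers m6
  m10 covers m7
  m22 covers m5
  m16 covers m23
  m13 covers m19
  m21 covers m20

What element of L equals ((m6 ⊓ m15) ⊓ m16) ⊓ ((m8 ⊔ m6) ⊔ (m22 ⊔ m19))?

m6 ∧ m15 = m15
m15 ∧ m16 = m23
m8 ∨ m6 = m6
m22 ∨ m19 = m13
m6 ∨ m13 = m21
m23 ∧ m21 = m23

m23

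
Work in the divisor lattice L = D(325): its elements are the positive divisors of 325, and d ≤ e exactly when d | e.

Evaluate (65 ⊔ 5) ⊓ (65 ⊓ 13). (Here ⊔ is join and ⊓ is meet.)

13

65 ∨ 5 = 65
65 ∧ 13 = 13
65 ∧ 13 = 13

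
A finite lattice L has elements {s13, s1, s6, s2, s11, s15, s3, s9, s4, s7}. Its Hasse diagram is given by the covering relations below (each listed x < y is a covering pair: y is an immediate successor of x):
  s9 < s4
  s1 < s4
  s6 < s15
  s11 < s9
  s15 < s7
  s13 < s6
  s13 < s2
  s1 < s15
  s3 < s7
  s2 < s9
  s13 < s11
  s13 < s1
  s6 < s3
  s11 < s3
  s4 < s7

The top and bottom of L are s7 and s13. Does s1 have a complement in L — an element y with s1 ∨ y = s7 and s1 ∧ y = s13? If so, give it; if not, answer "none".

Need y with s1 ∨ y = s7 and s1 ∧ y = s13.
Checking each element gives: s3.

s3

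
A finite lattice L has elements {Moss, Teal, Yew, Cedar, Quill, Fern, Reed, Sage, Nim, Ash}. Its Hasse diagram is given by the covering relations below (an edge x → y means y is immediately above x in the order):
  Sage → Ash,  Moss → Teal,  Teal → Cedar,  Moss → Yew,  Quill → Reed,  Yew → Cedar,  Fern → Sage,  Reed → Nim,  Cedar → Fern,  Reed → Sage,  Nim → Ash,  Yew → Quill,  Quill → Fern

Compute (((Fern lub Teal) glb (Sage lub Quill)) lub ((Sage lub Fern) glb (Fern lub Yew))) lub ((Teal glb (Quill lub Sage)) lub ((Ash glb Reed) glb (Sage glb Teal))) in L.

Fern ∨ Teal = Fern
Sage ∨ Quill = Sage
Fern ∧ Sage = Fern
Sage ∨ Fern = Sage
Fern ∨ Yew = Fern
Sage ∧ Fern = Fern
Fern ∨ Fern = Fern
Quill ∨ Sage = Sage
Teal ∧ Sage = Teal
Ash ∧ Reed = Reed
Sage ∧ Teal = Teal
Reed ∧ Teal = Moss
Teal ∨ Moss = Teal
Fern ∨ Teal = Fern

Fern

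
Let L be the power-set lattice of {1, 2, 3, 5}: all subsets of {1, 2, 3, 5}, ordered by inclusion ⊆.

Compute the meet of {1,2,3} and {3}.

{3}

Under ⊆, meet is intersection: {1,2,3} ∩ {3} = {3}.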